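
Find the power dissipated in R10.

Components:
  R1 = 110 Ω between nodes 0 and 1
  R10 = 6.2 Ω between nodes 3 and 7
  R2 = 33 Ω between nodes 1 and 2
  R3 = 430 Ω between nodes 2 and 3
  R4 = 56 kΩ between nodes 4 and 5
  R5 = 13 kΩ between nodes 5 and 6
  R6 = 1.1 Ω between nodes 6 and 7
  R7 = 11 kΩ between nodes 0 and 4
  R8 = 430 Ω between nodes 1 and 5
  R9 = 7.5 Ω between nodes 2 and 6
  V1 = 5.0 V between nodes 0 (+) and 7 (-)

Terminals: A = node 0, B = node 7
Nodal analysis, taking node 7 as the 0 V reference.
Source V1 fixes V_0 = 5 V.
KCL at each unknown node (sum of currents leaving = 0; resistances in Ω):
  Node 1: (V_1 - 5)/110 + (V_1 - V_2)/33 + (V_1 - V_5)/430 = 0
  Node 2: (V_2 - V_1)/33 + (V_2 - V_3)/430 + (V_2 - V_6)/7.5 = 0
  Node 3: (V_3 - V_2)/430 + (V_3 - 0)/6.2 = 0
  Node 4: (V_4 - V_5)/56000 + (V_4 - 5)/11000 = 0
  Node 5: (V_5 - V_4)/56000 + (V_5 - V_6)/13000 + (V_5 - V_1)/430 = 0
  Node 6: (V_6 - V_5)/13000 + (V_6 - 0)/1.1 + (V_6 - V_2)/7.5 = 0
Collecting terms (coefficients in siemens):
  0.04172·V_1 - 0.0303·V_2 - 0.002326·V_5 = 0.04545
  0.166·V_2 - 0.0303·V_1 - 0.002326·V_3 - 0.1333·V_6 = 0
  0.1636·V_3 - 0.002326·V_2 = 0
  0.0001088·V_4 - 0.00001786·V_5 = 0.0004545
  0.00242·V_5 - 0.002326·V_1 - 0.00001786·V_4 - 0.00007692·V_6 = 0
  1.043·V_6 - 0.1333·V_2 - 0.00007692·V_5 = 0
Solving these 6 simultaneous equations (Gaussian elimination) gives:
  V_1 = 1.367 V, V_2 = 0.2783 V, V_3 = 0.003955 V, V_4 = 4.4 V
  V_5 = 1.347 V, V_6 = 0.03569 V
I_R10 = (V_3 - V_7)/R10 = (0.003955 - 0)/6.2 = 0.000638 A
P_R10 = I_R10² × R10 = (0.000638)² × 6.2 = 0.000002523 W

Final answer: 2.523e-06 W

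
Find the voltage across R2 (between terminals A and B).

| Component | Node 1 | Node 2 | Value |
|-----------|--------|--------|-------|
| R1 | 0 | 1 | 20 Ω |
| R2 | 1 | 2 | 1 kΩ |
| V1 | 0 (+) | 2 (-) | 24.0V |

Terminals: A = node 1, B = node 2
R1 and R2 are in series across V1 (node 0 → node 1 → node 2), and the output A–B is taken across R2, so this is a voltage divider.
Series current: I = V1/(R1 + R2) = 24/(20 + 1000) = 24/1020 = 0.02353 A
V_R2 = I × R2 = V1 × R2/(R1 + R2) = 24 × 1000/1020 = 23.53 V

Final answer: 23.53 V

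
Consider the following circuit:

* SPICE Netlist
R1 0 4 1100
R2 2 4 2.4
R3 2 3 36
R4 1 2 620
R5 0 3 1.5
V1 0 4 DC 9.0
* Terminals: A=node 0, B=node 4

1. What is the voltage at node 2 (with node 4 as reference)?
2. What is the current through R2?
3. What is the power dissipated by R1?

Nodal analysis, taking node 4 as the 0 V reference.
Source V1 fixes V_0 = 9 V.
KCL at each unknown node (sum of currents leaving = 0; resistances in Ω):
  Node 1: (V_1 - V_2)/620 = 0
  Node 2: (V_2 - 0)/2.4 + (V_2 - V_3)/36 + (V_2 - V_1)/620 = 0
  Node 3: (V_3 - V_2)/36 + (V_3 - 9)/1.5 = 0
Collecting terms (coefficients in siemens):
  0.001613·V_1 - 0.001613·V_2 = 0
  0.4461·V_2 - 0.001613·V_1 - 0.02778·V_3 = 0
  0.6944·V_3 - 0.02778·V_2 = 6
Solving these 3 simultaneous equations (Gaussian elimination) gives:
  V_1 = 0.5414 V, V_2 = 0.5414 V, V_3 = 8.662 V
Part 1:
  Read off the nodal solution: V_2 = 0.5414 V
Part 2:
  I_R2 = (V_2 - V_4)/R2 = (0.5414 - 0)/2.4 = 0.2256 A
  Magnitude: I_R2 = 0.2256 A
Part 3:
  I_R1 = (V_0 - V_4)/R1 = (9 - 0)/1100 = 0.008182 A
  P_R1 = I_R1² × R1 = (0.008182)² × 1100 = 0.07364 W

Final answers:
1. V_2 = 0.5414 V
2. I_R2 = 0.2256 A
3. P_R1 = 0.07364 W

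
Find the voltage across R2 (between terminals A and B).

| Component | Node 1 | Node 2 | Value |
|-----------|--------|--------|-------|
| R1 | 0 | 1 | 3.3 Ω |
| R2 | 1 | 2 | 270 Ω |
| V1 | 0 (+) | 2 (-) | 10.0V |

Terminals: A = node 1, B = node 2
R1 and R2 are in series across V1 (node 0 → node 1 → node 2), and the output A–B is taken across R2, so this is a voltage divider.
Series current: I = V1/(R1 + R2) = 10/(3.3 + 270) = 10/273.3 = 0.03659 A
V_R2 = I × R2 = V1 × R2/(R1 + R2) = 10 × 270/273.3 = 9.879 V

Final answer: 9.879 V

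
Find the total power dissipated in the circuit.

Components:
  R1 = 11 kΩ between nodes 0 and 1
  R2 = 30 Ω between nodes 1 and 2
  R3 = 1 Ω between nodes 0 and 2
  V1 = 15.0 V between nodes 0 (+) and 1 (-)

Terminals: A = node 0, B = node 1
Nodal analysis, taking node 1 as the 0 V reference.
Source V1 fixes V_0 = 15 V.
KCL at each unknown node (sum of currents leaving = 0; resistances in Ω):
  Node 2: (V_2 - 0)/30 + (V_2 - 15)/1 = 0
Collecting terms: 1.033 × V_2 = 15  =>  V_2 = 14.52 V
Power in each resistor, P = (ΔV)²/R:
  P_R1 = (15 - 0)²/11000 = 0.02045 W
  P_R2 = (0 - 14.52)²/30 = 7.024 W
  P_R3 = (15 - 14.52)²/1 = 0.2341 W
P_total = P_R1 + P_R2 + P_R3 = 7.279 W

Final answer: 7.279 W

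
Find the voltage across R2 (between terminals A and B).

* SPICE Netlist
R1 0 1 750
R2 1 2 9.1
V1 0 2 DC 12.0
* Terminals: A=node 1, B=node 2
R1 and R2 are in series across V1 (node 0 → node 1 → node 2), and the output A–B is taken across R2, so this is a voltage divider.
Series current: I = V1/(R1 + R2) = 12/(750 + 9.1) = 12/759.1 = 0.01581 A
V_R2 = I × R2 = V1 × R2/(R1 + R2) = 12 × 9.1/759.1 = 0.1439 V

Final answer: 0.1439 V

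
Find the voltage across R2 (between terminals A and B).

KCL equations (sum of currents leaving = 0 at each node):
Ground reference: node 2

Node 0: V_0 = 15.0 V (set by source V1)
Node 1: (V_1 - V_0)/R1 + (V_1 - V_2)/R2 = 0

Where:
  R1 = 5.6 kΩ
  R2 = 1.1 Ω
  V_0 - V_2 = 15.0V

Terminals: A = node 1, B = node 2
R1 and R2 are in series across V1 (node 0 → node 1 → node 2), and the output A–B is taken across R2, so this is a voltage divider.
Series current: I = V1/(R1 + R2) = 15/(5600 + 1.1) = 15/5601 = 0.002678 A
V_R2 = I × R2 = V1 × R2/(R1 + R2) = 15 × 1.1/5601 = 0.002946 V

Final answer: 0.002946 V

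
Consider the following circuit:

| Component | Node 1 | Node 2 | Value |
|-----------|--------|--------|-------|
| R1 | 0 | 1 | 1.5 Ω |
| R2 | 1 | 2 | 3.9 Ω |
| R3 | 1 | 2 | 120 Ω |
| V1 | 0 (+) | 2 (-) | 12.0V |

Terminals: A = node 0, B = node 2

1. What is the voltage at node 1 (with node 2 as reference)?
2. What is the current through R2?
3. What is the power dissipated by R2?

Nodal analysis, taking node 2 as the 0 V reference.
Source V1 fixes V_0 = 12 V.
KCL at each unknown node (sum of currents leaving = 0; resistances in Ω):
  Node 1: (V_1 - 12)/1.5 + (V_1 - 0)/3.9 + (V_1 - 0)/120 = 0
Collecting terms: 0.9314 × V_1 = 8  =>  V_1 = 8.589 V
Part 1:
  Read off the nodal solution: V_1 = 8.589 V
Part 2:
  I_R2 = (V_1 - V_2)/R2 = (8.589 - 0)/3.9 = 2.202 A
  Magnitude: I_R2 = 2.202 A
Part 3:
  I_R2 = (V_1 - V_2)/R2 = (8.589 - 0)/3.9 = 2.202 A
  P_R2 = I_R2² × R2 = (2.202)² × 3.9 = 18.92 W

Final answers:
1. V_1 = 8.589 V
2. I_R2 = 2.202 A
3. P_R2 = 18.92 W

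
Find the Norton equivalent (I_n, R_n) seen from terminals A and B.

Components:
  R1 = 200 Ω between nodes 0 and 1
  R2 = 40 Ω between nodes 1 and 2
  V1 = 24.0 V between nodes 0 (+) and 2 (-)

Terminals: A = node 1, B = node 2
Find the Thévenin equivalent first; then I_n = V_th/R_th and R_n = R_th.
Step 1 — V_th is the open-circuit voltage V_A - V_B (nothing connected across the terminals).
Nodal analysis, taking node 2 as the 0 V reference.
Source V1 fixes V_0 = 24 V.
KCL at each unknown node (sum of currents leaving = 0; resistances in Ω):
  Node 1: (V_1 - 24)/200 + (V_1 - 0)/40 = 0
Collecting terms: 0.03 × V_1 = 0.12  =>  V_1 = 4 V
V_th = V_1 - V_2 = 4 - 0 = 4 V
Step 2 — R_th: zero the source — replace V1 by a short circuit (node 2 merges into node 0) — and find the resistance seen between A (node 1) and B (node 0).
Reduce the network between node 1 (A) and node 0 (B) by series/parallel combination:
  Rp1 = R1 ‖ R2 (parallel, both between nodes 0 and 1) = 1/(1/200 + 1/40) = 33.33 Ω
R_th = 33.33 Ω
I_n = V_th/R_th = 4/33.33 = 0.12 A, and R_n = R_th = 33.33 Ω

Final answer: I_n = 0.12 A, R_n = 33.33 Ω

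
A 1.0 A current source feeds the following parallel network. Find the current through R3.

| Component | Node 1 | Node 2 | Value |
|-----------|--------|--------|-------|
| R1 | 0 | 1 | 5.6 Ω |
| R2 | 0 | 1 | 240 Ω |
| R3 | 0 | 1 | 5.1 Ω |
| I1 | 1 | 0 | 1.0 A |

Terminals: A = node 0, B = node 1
All resistors sit directly between nodes 0 and 1, so they are in parallel and share one voltage V; the full source current 1 A splits among them.
1/R_par = 1/5.6 + 1/240 + 1/5.1 = 0.3788 S  =>  R_par = 2.64 Ω
V = I × R_par = 1 × 2.64 = 2.64 V
I_R3 = V/R3 = 2.64/5.1 = 0.5176 A

Final answer: 0.5176 A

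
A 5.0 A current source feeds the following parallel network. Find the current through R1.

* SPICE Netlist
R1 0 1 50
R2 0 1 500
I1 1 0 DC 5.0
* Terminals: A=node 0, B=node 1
All resistors sit directly between nodes 0 and 1, so they are in parallel and share one voltage V; the full source current 5 A splits among them.
1/R_par = 1/50 + 1/500 = 0.022 S  =>  R_par = 45.45 Ω
V = I × R_par = 5 × 45.45 = 227.3 V
I_R1 = V/R1 = 227.3/50 = 4.545 A

Final answer: 4.545 A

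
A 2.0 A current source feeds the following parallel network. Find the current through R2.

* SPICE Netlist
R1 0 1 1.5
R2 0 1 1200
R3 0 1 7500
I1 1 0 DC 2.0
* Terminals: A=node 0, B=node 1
All resistors sit directly between nodes 0 and 1, so they are in parallel and share one voltage V; the full source current 2 A splits among them.
1/R_par = 1/1.5 + 1/1200 + 1/7500 = 0.6676 S  =>  R_par = 1.498 Ω
V = I × R_par = 2 × 1.498 = 2.996 V
I_R2 = V/R2 = 2.996/1200 = 0.002496 A

Final answer: 0.002496 A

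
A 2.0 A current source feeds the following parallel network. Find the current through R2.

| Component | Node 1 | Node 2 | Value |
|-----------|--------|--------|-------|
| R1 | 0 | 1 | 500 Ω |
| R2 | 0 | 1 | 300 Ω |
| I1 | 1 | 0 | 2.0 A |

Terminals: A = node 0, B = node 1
All resistors sit directly between nodes 0 and 1, so they are in parallel and share one voltage V; the full source current 2 A splits among them.
1/R_par = 1/500 + 1/300 = 0.005333 S  =>  R_par = 187.5 Ω
V = I × R_par = 2 × 187.5 = 375 V
I_R2 = V/R2 = 375/300 = 1.25 A

Final answer: 1.25 A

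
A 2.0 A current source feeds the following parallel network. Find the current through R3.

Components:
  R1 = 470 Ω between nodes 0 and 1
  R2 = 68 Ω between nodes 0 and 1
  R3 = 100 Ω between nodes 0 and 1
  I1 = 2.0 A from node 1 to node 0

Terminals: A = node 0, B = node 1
All resistors sit directly between nodes 0 and 1, so they are in parallel and share one voltage V; the full source current 2 A splits among them.
1/R_par = 1/470 + 1/68 + 1/100 = 0.02683 S  =>  R_par = 37.27 Ω
V = I × R_par = 2 × 37.27 = 74.53 V
I_R3 = V/R3 = 74.53/100 = 0.7453 A

Final answer: 0.7453 A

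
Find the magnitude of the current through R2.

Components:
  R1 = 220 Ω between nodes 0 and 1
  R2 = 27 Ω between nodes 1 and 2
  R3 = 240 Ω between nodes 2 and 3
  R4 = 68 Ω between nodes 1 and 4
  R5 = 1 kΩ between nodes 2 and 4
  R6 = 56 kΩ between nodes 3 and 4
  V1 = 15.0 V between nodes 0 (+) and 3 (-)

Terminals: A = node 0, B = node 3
Nodal analysis, taking node 3 as the 0 V reference.
Source V1 fixes V_0 = 15 V.
KCL at each unknown node (sum of currents leaving = 0; resistances in Ω):
  Node 1: (V_1 - 15)/220 + (V_1 - V_2)/27 + (V_1 - V_4)/68 = 0
  Node 2: (V_2 - V_1)/27 + (V_2 - 0)/240 + (V_2 - V_4)/1000 = 0
  Node 4: (V_4 - V_1)/68 + (V_4 - V_2)/1000 + (V_4 - 0)/56000 = 0
Collecting terms (coefficients in siemens):
  0.05629·V_1 - 0.03704·V_2 - 0.01471·V_4 = 0.06818
  0.0422·V_2 - 0.03704·V_1 - 0.001·V_4 = 0
  0.01572·V_4 - 0.01471·V_1 - 0.001·V_2 = 0
Solving these 3 simultaneous equations (Gaussian elimination) gives:
  V_1 = 8.197 V, V_2 = 7.386 V, V_4 = 8.136 V
I_R2 = (V_1 - V_2)/R2 = (8.197 - 7.386)/27 = 0.03003 A
|I_R2| = 0.03003 A

Final answer: |I_R2| = 0.03003 A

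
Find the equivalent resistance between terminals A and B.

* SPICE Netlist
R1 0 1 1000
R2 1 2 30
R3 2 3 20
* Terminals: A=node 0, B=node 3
Reduce the network between node 0 (A) and node 3 (B) by series/parallel combination:
  Rs1 = R1 + R2 (series, joined only at node 1) = 1000 + 30 = 1030 Ω
  Rs2 = R3 + Rs1 (series, joined only at node 2) = 20 + 1030 = 1050 Ω
R_eq = 1.05 kΩ

Final answer: 1.05 kΩ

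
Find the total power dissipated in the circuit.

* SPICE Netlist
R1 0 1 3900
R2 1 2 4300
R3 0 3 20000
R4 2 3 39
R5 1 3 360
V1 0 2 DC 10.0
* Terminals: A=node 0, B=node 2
Nodal analysis, taking node 2 as the 0 V reference.
Source V1 fixes V_0 = 10 V.
KCL at each unknown node (sum of currents leaving = 0; resistances in Ω):
  Node 1: (V_1 - 10)/3900 + (V_1 - 0)/4300 + (V_1 - V_3)/360 = 0
  Node 3: (V_3 - 10)/20000 + (V_3 - 0)/39 + (V_3 - V_1)/360 = 0
Collecting terms (coefficients in siemens):
  0.003267·V_1 - 0.002778·V_3 = 0.002564
  0.02847·V_3 - 0.002778·V_1 = 0.0005
Determinant D = (0.003267)(0.02847) - (-0.002778)(-0.002778) = 0.00008528
V_1 = [(0.002564)(0.02847) - (-0.002778)(0.0005)]/D = 0.8722 V
V_3 = [(0.003267)(0.0005) - (0.002564)(-0.002778)]/D = 0.1027 V
Power in each resistor, P = (ΔV)²/R:
  P_R1 = (10 - 0.8722)²/3900 = 0.02136 W
  P_R2 = (0.8722 - 0)²/4300 = 0.0001769 W
  P_R3 = (10 - 0.1027)²/20000 = 0.004898 W
  P_R4 = (0 - 0.1027)²/39 = 0.0002703 W
  P_R5 = (0.8722 - 0.1027)²/360 = 0.001645 W
P_total = P_R1 + P_R2 + P_R3 + P_R4 + P_R5 = 0.02835 W

Final answer: 0.02835 W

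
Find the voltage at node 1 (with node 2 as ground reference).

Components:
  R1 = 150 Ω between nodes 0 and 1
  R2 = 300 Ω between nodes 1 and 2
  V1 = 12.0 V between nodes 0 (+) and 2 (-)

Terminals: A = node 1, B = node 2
Nodal analysis, taking node 2 as the 0 V reference.
Source V1 fixes V_0 = 12 V.
KCL at each unknown node (sum of currents leaving = 0; resistances in Ω):
  Node 1: (V_1 - 12)/150 + (V_1 - 0)/300 = 0
Collecting terms: 0.01 × V_1 = 0.08  =>  V_1 = 8 V
The requested potential is V_1 = 8 V.

Final answer: V_1 = 8 V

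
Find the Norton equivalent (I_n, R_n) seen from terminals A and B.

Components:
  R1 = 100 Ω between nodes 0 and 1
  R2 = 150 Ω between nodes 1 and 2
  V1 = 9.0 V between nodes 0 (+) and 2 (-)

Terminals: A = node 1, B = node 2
Find the Thévenin equivalent first; then I_n = V_th/R_th and R_n = R_th.
Step 1 — V_th is the open-circuit voltage V_A - V_B (nothing connected across the terminals).
Nodal analysis, taking node 2 as the 0 V reference.
Source V1 fixes V_0 = 9 V.
KCL at each unknown node (sum of currents leaving = 0; resistances in Ω):
  Node 1: (V_1 - 9)/100 + (V_1 - 0)/150 = 0
Collecting terms: 0.01667 × V_1 = 0.09  =>  V_1 = 5.4 V
V_th = V_1 - V_2 = 5.4 - 0 = 5.4 V
Step 2 — R_th: zero the source — replace V1 by a short circuit (node 2 merges into node 0) — and find the resistance seen between A (node 1) and B (node 0).
Reduce the network between node 1 (A) and node 0 (B) by series/parallel combination:
  Rp1 = R1 ‖ R2 (parallel, both between nodes 0 and 1) = 1/(1/100 + 1/150) = 60 Ω
R_th = 60 Ω
I_n = V_th/R_th = 5.4/60 = 0.09 A, and R_n = R_th = 60 Ω

Final answer: I_n = 0.09 A, R_n = 60 Ω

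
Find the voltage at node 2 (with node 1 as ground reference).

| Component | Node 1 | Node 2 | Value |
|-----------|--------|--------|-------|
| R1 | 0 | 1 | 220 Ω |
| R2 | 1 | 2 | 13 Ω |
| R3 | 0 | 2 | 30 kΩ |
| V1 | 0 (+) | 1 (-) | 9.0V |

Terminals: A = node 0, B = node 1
Nodal analysis, taking node 1 as the 0 V reference.
Source V1 fixes V_0 = 9 V.
KCL at each unknown node (sum of currents leaving = 0; resistances in Ω):
  Node 2: (V_2 - 0)/13 + (V_2 - 9)/30000 = 0
Collecting terms: 0.07696 × V_2 = 0.0003  =>  V_2 = 0.003898 V
The requested potential is V_2 = 0.003898 V.

Final answer: V_2 = 0.003898 V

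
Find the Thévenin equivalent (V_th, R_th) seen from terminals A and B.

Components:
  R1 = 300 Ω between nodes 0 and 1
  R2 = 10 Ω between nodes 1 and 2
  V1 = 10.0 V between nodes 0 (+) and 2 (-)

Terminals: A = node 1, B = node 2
Step 1 — V_th is the open-circuit voltage V_A - V_B (nothing connected across the terminals).
Nodal analysis, taking node 2 as the 0 V reference.
Source V1 fixes V_0 = 10 V.
KCL at each unknown node (sum of currents leaving = 0; resistances in Ω):
  Node 1: (V_1 - 10)/300 + (V_1 - 0)/10 = 0
Collecting terms: 0.1033 × V_1 = 0.03333  =>  V_1 = 0.3226 V
V_th = V_1 - V_2 = 0.3226 - 0 = 0.3226 V
Step 2 — R_th: zero the source — replace V1 by a short circuit (node 2 merges into node 0) — and find the resistance seen between A (node 1) and B (node 0).
Reduce the network between node 1 (A) and node 0 (B) by series/parallel combination:
  Rp1 = R1 ‖ R2 (parallel, both between nodes 0 and 1) = 1/(1/300 + 1/10) = 9.677 Ω
R_th = 9.677 Ω

Final answer: V_th = 0.3226 V, R_th = 9.677 Ω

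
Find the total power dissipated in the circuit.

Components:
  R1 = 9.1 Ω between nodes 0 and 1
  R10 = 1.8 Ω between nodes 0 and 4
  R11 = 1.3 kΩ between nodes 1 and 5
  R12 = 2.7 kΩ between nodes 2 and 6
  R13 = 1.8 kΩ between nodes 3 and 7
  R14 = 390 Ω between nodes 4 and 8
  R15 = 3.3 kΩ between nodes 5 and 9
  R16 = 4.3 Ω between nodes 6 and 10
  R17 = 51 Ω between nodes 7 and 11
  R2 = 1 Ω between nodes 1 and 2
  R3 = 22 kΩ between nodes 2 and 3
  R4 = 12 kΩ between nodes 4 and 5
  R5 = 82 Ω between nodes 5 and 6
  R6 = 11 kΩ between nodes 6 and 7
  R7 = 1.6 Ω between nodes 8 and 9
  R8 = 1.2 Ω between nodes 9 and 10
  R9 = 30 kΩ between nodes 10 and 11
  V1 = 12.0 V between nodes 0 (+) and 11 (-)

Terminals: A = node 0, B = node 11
Nodal analysis, taking node 11 as the 0 V reference.
Source V1 fixes V_0 = 12 V.
KCL at each unknown node (sum of currents leaving = 0; resistances in Ω):
  Node 1: (V_1 - 12)/9.1 + (V_1 - V_2)/1 + (V_1 - V_5)/1300 = 0
  Node 2: (V_2 - V_1)/1 + (V_2 - V_3)/22000 + (V_2 - V_6)/2700 = 0
  Node 3: (V_3 - V_2)/22000 + (V_3 - V_7)/1800 = 0
  Node 4: (V_4 - V_5)/12000 + (V_4 - 12)/1.8 + (V_4 - V_8)/390 = 0
  Node 5: (V_5 - V_4)/12000 + (V_5 - V_6)/82 + (V_5 - V_1)/1300 + (V_5 - V_9)/3300 = 0
  Node 6: (V_6 - V_5)/82 + (V_6 - V_7)/11000 + (V_6 - V_2)/2700 + (V_6 - V_10)/4.3 = 0
  Node 7: (V_7 - V_6)/11000 + (V_7 - V_3)/1800 + (V_7 - 0)/51 = 0
  Node 8: (V_8 - V_9)/1.6 + (V_8 - V_4)/390 = 0
  Node 9: (V_9 - V_8)/1.6 + (V_9 - V_10)/1.2 + (V_9 - V_5)/3300 = 0
  Node 10: (V_10 - V_9)/1.2 + (V_10 - 0)/30000 + (V_10 - V_6)/4.3 = 0
Collecting terms (coefficients in siemens):
  1.111·V_1 - 1·V_2 - 0.0007692·V_5 = 1.319
  1·V_2 - 1·V_1 - 0.00004545·V_3 - 0.0003704·V_6 = 0
  0.000601·V_3 - 0.00004545·V_2 - 0.0005556·V_7 = 0
  0.5582·V_4 - 0.00008333·V_5 - 0.002564·V_8 = 6.667
  0.01335·V_5 - 0.0007692·V_1 - 0.00008333·V_4 - 0.0122·V_6 - 0.000303·V_9 = 0
  0.2452·V_6 - 0.0003704·V_2 - 0.0122·V_5 - 0.00009091·V_7 - 0.2326·V_10 = 0
  0.02025·V_7 - 0.0005556·V_3 - 0.00009091·V_6 = 0
  0.6276·V_8 - 0.002564·V_4 - 0.625·V_9 = 0
  1.459·V_9 - 0.000303·V_5 - 0.625·V_8 - 0.8333·V_10 = 0
  1.066·V_10 - 0.2326·V_6 - 0.8333·V_9 = 0
Solving these 10 simultaneous equations (Gaussian elimination) gives:
  V_1 = 11.99 V, V_2 = 11.99 V, V_3 = 0.9799 V, V_4 = 12 V
  V_5 = 11.63 V, V_6 = 11.61 V, V_7 = 0.07898 V, V_8 = 11.61 V
  V_9 = 11.61 V, V_10 = 11.61 V
Power in each resistor, P = (ΔV)²/R:
  P_R1 = (12 - 11.99)²/9.1 = 0.000007677 W
  P_R2 = (11.99 - 11.99)²/1 = 0.0000004126 W
  P_R3 = (11.99 - 0.9799)²/22000 = 0.005511 W
  P_R4 = (12 - 11.63)²/12000 = 0.00001113 W
  P_R5 = (11.63 - 11.61)²/82 = 0.000007395 W
  P_R6 = (11.61 - 0.07898)²/11000 = 0.01208 W
  P_R7 = (11.61 - 11.61)²/1.6 = 0.000001558 W
  P_R8 = (11.61 - 11.61)²/1.2 = 0.000001183 W
  P_R9 = (11.61 - 0)²/30000 = 0.004494 W
  P_R10 = (12 - 12)²/1.8 = 0.000001862 W
  P_R11 = (11.99 - 11.63)²/1300 = 0.00009915 W
  P_R12 = (11.99 - 11.61)²/2700 = 0.00005433 W
  P_R13 = (0.9799 - 0.07898)²/1800 = 0.0004509 W
  P_R14 = (12 - 11.61)²/390 = 0.0003796 W
  P_R15 = (11.63 - 11.61)²/3300 = 0.0000001315 W
  P_R16 = (11.61 - 11.61)²/4.3 = 0.000001579 W
  P_R17 = (0.07898 - 0)²/51 = 0.0001223 W
P_total = P_R1 + P_R2 + P_R3 + P_R4 + P_R5 + P_R6 + P_R7 + P_R8 + P_R9 + P_R10 + P_R11 + P_R12 + P_R13 + P_R14 + P_R15 + P_R16 + P_R17 = 0.02323 W

Final answer: 0.02323 W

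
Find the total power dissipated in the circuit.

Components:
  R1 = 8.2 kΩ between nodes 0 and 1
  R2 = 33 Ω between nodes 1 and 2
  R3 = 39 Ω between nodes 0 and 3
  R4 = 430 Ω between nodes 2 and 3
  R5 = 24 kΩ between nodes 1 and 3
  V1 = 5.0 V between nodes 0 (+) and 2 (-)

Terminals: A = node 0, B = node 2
Nodal analysis, taking node 2 as the 0 V reference.
Source V1 fixes V_0 = 5 V.
KCL at each unknown node (sum of currents leaving = 0; resistances in Ω):
  Node 1: (V_1 - 5)/8200 + (V_1 - 0)/33 + (V_1 - V_3)/24000 = 0
  Node 3: (V_3 - 5)/39 + (V_3 - 0)/430 + (V_3 - V_1)/24000 = 0
Collecting terms (coefficients in siemens):
  0.03047·V_1 - 0.00004167·V_3 = 0.0006098
  0.02801·V_3 - 0.00004167·V_1 = 0.1282
Determinant D = (0.03047)(0.02801) - (-0.00004167)(-0.00004167) = 0.0008533
V_1 = [(0.0006098)(0.02801) - (-0.00004167)(0.1282)]/D = 0.02627 V
V_3 = [(0.03047)(0.1282) - (0.0006098)(-0.00004167)]/D = 4.577 V
Power in each resistor, P = (ΔV)²/R:
  P_R1 = (5 - 0.02627)²/8200 = 0.003017 W
  P_R2 = (0.02627 - 0)²/33 = 0.00002092 W
  P_R3 = (5 - 4.577)²/39 = 0.004578 W
  P_R4 = (0 - 4.577)²/430 = 0.04873 W
  P_R5 = (0.02627 - 4.577)²/24000 = 0.000863 W
P_total = P_R1 + P_R2 + P_R3 + P_R4 + P_R5 = 0.05721 W

Final answer: 0.05721 W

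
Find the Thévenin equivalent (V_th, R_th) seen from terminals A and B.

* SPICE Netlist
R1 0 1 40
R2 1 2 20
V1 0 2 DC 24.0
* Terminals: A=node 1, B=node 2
Step 1 — V_th is the open-circuit voltage V_A - V_B (nothing connected across the terminals).
Nodal analysis, taking node 2 as the 0 V reference.
Source V1 fixes V_0 = 24 V.
KCL at each unknown node (sum of currents leaving = 0; resistances in Ω):
  Node 1: (V_1 - 24)/40 + (V_1 - 0)/20 = 0
Collecting terms: 0.075 × V_1 = 0.6  =>  V_1 = 8 V
V_th = V_1 - V_2 = 8 - 0 = 8 V
Step 2 — R_th: zero the source — replace V1 by a short circuit (node 2 merges into node 0) — and find the resistance seen between A (node 1) and B (node 0).
Reduce the network between node 1 (A) and node 0 (B) by series/parallel combination:
  Rp1 = R1 ‖ R2 (parallel, both between nodes 0 and 1) = 1/(1/40 + 1/20) = 13.33 Ω
R_th = 13.33 Ω

Final answer: V_th = 8 V, R_th = 13.33 Ω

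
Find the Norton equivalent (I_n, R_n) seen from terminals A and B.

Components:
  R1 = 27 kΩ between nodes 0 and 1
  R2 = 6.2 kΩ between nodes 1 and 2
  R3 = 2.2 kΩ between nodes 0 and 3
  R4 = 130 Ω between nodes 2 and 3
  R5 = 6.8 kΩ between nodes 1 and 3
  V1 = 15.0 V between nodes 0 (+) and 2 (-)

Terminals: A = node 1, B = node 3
Find the Thévenin equivalent first; then I_n = V_th/R_th and R_n = R_th.
Step 1 — V_th is the open-circuit voltage V_A - V_B (nothing connected across the terminals).
Nodal analysis, taking node 2 as the 0 V reference.
Source V1 fixes V_0 = 15 V.
KCL at each unknown node (sum of currents leaving = 0; resistances in Ω):
  Node 1: (V_1 - 15)/27000 + (V_1 - 0)/6200 + (V_1 - V_3)/6800 = 0
  Node 3: (V_3 - 15)/2200 + (V_3 - 0)/130 + (V_3 - V_1)/6800 = 0
Collecting terms (coefficients in siemens):
  0.0003454·V_1 - 0.0001471·V_3 = 0.0005556
  0.008294·V_3 - 0.0001471·V_1 = 0.006818
Determinant D = (0.0003454)(0.008294) - (-0.0001471)(-0.0001471) = 0.000002843
V_1 = [(0.0005556)(0.008294) - (-0.0001471)(0.006818)]/D = 1.973 V
V_3 = [(0.0003454)(0.006818) - (0.0005556)(-0.0001471)]/D = 0.8571 V
V_th = V_1 - V_3 = 1.973 - 0.8571 = 1.116 V
Step 2 — R_th: zero the source — replace V1 by a short circuit (node 2 merges into node 0) — and find the resistance seen between A (node 1) and B (node 3).
Reduce the network between node 1 (A) and node 3 (B) by series/parallel combination:
  Rp1 = R1 ‖ R2 (parallel, both between nodes 0 and 1) = 1/(1/27000 + 1/6200) = 5042 Ω
  Rp2 = R3 ‖ R4 (parallel, both between nodes 0 and 3) = 1/(1/2200 + 1/130) = 122.7 Ω
  Rs1 = Rp1 + Rp2 (series, joined only at node 0) = 5042 + 122.7 = 5165 Ω
  Rp3 = R5 ‖ Rs1 (parallel, both between nodes 1 and 3) = 1/(1/6800 + 1/5165) = 2935 Ω
R_th = 2.935 kΩ
I_n = V_th/R_th = 1.116/2935 = 0.0003803 A, and R_n = R_th = 2.935 kΩ

Final answer: I_n = 0.0003803 A, R_n = 2.935 kΩ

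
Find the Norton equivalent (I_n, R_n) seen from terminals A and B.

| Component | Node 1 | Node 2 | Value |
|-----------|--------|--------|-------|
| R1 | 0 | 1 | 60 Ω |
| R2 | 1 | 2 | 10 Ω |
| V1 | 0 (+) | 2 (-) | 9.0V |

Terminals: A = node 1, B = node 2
Find the Thévenin equivalent first; then I_n = V_th/R_th and R_n = R_th.
Step 1 — V_th is the open-circuit voltage V_A - V_B (nothing connected across the terminals).
Nodal analysis, taking node 2 as the 0 V reference.
Source V1 fixes V_0 = 9 V.
KCL at each unknown node (sum of currents leaving = 0; resistances in Ω):
  Node 1: (V_1 - 9)/60 + (V_1 - 0)/10 = 0
Collecting terms: 0.1167 × V_1 = 0.15  =>  V_1 = 1.286 V
V_th = V_1 - V_2 = 1.286 - 0 = 1.286 V
Step 2 — R_th: zero the source — replace V1 by a short circuit (node 2 merges into node 0) — and find the resistance seen between A (node 1) and B (node 0).
Reduce the network between node 1 (A) and node 0 (B) by series/parallel combination:
  Rp1 = R1 ‖ R2 (parallel, both between nodes 0 and 1) = 1/(1/60 + 1/10) = 8.571 Ω
R_th = 8.571 Ω
I_n = V_th/R_th = 1.286/8.571 = 0.15 A, and R_n = R_th = 8.571 Ω

Final answer: I_n = 0.15 A, R_n = 8.571 Ω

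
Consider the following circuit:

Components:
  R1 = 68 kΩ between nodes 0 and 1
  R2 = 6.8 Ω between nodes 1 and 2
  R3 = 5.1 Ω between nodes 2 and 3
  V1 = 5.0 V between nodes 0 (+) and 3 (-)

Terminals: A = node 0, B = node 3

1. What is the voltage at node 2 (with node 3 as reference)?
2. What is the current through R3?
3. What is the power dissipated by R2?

Nodal analysis, taking node 3 as the 0 V reference.
Source V1 fixes V_0 = 5 V.
KCL at each unknown node (sum of currents leaving = 0; resistances in Ω):
  Node 1: (V_1 - 5)/68000 + (V_1 - V_2)/6.8 = 0
  Node 2: (V_2 - V_1)/6.8 + (V_2 - 0)/5.1 = 0
Collecting terms (coefficients in siemens):
  0.1471·V_1 - 0.1471·V_2 = 0.00007353
  0.3431·V_2 - 0.1471·V_1 = 0
Determinant D = (0.1471)(0.3431) - (-0.1471)(-0.1471) = 0.02884
V_1 = [(0.00007353)(0.3431) - (-0.1471)(0)]/D = 0.0008748 V
V_2 = [(0.1471)(0) - (0.00007353)(-0.1471)]/D = 0.0003749 V
Part 1:
  Read off the nodal solution: V_2 = 0.0003749 V
Part 2:
  I_R3 = (V_2 - V_3)/R3 = (0.0003749 - 0)/5.1 = 0.00007352 A
  Magnitude: I_R3 = 0.00007352 A
Part 3:
  I_R2 = (V_1 - V_2)/R2 = (0.0008748 - 0.0003749)/6.8 = 0.00007352 A
  P_R2 = I_R2² × R2 = (0.00007352)² × 6.8 = 0.00000003675 W

Final answers:
1. V_2 = 0.0003749 V
2. I_R3 = 7.352e-05 A
3. P_R2 = 3.675e-08 W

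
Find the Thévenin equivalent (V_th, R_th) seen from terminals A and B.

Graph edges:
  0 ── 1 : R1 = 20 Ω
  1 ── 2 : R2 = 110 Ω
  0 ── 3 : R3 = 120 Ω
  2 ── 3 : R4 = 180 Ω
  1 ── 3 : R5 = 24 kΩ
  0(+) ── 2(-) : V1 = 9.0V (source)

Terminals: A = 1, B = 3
Step 1 — V_th is the open-circuit voltage V_A - V_B (nothing connected across the terminals).
Nodal analysis, taking node 2 as the 0 V reference.
Source V1 fixes V_0 = 9 V.
KCL at each unknown node (sum of currents leaving = 0; resistances in Ω):
  Node 1: (V_1 - 9)/20 + (V_1 - 0)/110 + (V_1 - V_3)/24000 = 0
  Node 3: (V_3 - 9)/120 + (V_3 - 0)/180 + (V_3 - V_1)/24000 = 0
Collecting terms (coefficients in siemens):
  0.05913·V_1 - 0.00004167·V_3 = 0.45
  0.01393·V_3 - 0.00004167·V_1 = 0.075
Determinant D = (0.05913)(0.01393) - (-0.00004167)(-0.00004167) = 0.0008237
V_1 = [(0.45)(0.01393) - (-0.00004167)(0.075)]/D = 7.614 V
V_3 = [(0.05913)(0.075) - (0.45)(-0.00004167)]/D = 5.407 V
V_th = V_1 - V_3 = 7.614 - 5.407 = 2.207 V
Step 2 — R_th: zero the source — replace V1 by a short circuit (node 2 merges into node 0) — and find the resistance seen between A (node 1) and B (node 3).
Reduce the network between node 1 (A) and node 3 (B) by series/parallel combination:
  Rp1 = R1 ‖ R2 (parallel, both between nodes 0 and 1) = 1/(1/20 + 1/110) = 16.92 Ω
  Rp2 = R3 ‖ R4 (parallel, both between nodes 0 and 3) = 1/(1/120 + 1/180) = 72 Ω
  Rs1 = Rp1 + Rp2 (series, joined only at node 0) = 16.92 + 72 = 88.92 Ω
  Rp3 = R5 ‖ Rs1 (parallel, both between nodes 1 and 3) = 1/(1/24000 + 1/88.92) = 88.59 Ω
R_th = 88.59 Ω

Final answer: V_th = 2.207 V, R_th = 88.59 Ω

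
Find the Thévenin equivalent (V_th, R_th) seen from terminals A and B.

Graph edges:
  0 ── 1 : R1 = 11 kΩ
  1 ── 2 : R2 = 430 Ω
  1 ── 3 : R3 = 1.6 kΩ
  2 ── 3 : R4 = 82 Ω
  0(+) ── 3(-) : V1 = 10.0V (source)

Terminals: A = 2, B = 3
Step 1 — V_th is the open-circuit voltage V_A - V_B (nothing connected across the terminals).
Nodal analysis, taking node 3 as the 0 V reference.
Source V1 fixes V_0 = 10 V.
KCL at each unknown node (sum of currents leaving = 0; resistances in Ω):
  Node 1: (V_1 - 10)/11000 + (V_1 - V_2)/430 + (V_1 - 0)/1600 = 0
  Node 2: (V_2 - V_1)/430 + (V_2 - 0)/82 = 0
Collecting terms (coefficients in siemens):
  0.003041·V_1 - 0.002326·V_2 = 0.0009091
  0.01452·V_2 - 0.002326·V_1 = 0
Determinant D = (0.003041)(0.01452) - (-0.002326)(-0.002326) = 0.00003876
V_1 = [(0.0009091)(0.01452) - (-0.002326)(0)]/D = 0.3406 V
V_2 = [(0.003041)(0) - (0.0009091)(-0.002326)]/D = 0.05455 V
V_th = V_2 - V_3 = 0.05455 - 0 = 0.05455 V
Step 2 — R_th: zero the source — replace V1 by a short circuit (node 3 merges into node 0) — and find the resistance seen between A (node 2) and B (node 0).
Reduce the network between node 2 (A) and node 0 (B) by series/parallel combination:
  Rp1 = R1 ‖ R3 (parallel, both between nodes 0 and 1) = 1/(1/11000 + 1/1600) = 1397 Ω
  Rs1 = R2 + Rp1 (series, joined only at node 1) = 430 + 1397 = 1827 Ω
  Rp2 = R4 ‖ Rs1 (parallel, both between nodes 0 and 2) = 1/(1/82 + 1/1827) = 78.48 Ω
R_th = 78.48 Ω

Final answer: V_th = 0.05455 V, R_th = 78.48 Ω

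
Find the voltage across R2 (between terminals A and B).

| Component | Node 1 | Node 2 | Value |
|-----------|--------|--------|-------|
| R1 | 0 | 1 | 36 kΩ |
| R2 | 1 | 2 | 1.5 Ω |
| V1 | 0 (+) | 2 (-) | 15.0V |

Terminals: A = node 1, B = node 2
R1 and R2 are in series across V1 (node 0 → node 1 → node 2), and the output A–B is taken across R2, so this is a voltage divider.
Series current: I = V1/(R1 + R2) = 15/(36000 + 1.5) = 15/36000 = 0.0004166 A
V_R2 = I × R2 = V1 × R2/(R1 + R2) = 15 × 1.5/36000 = 0.000625 V

Final answer: 0.000625 V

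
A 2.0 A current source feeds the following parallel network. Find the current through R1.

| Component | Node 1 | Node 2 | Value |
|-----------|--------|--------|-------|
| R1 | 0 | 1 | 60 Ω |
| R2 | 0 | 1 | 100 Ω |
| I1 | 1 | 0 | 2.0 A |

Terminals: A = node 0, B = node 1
All resistors sit directly between nodes 0 and 1, so they are in parallel and share one voltage V; the full source current 2 A splits among them.
1/R_par = 1/60 + 1/100 = 0.02667 S  =>  R_par = 37.5 Ω
V = I × R_par = 2 × 37.5 = 75 V
I_R1 = V/R1 = 75/60 = 1.25 A

Final answer: 1.25 A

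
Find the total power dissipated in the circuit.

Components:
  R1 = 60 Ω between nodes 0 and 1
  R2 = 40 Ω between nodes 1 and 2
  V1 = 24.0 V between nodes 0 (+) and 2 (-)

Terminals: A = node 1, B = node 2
Nodal analysis, taking node 2 as the 0 V reference.
Source V1 fixes V_0 = 24 V.
KCL at each unknown node (sum of currents leaving = 0; resistances in Ω):
  Node 1: (V_1 - 24)/60 + (V_1 - 0)/40 = 0
Collecting terms: 0.04167 × V_1 = 0.4  =>  V_1 = 9.6 V
Power in each resistor, P = (ΔV)²/R:
  P_R1 = (24 - 9.6)²/60 = 3.456 W
  P_R2 = (9.6 - 0)²/40 = 2.304 W
P_total = P_R1 + P_R2 = 5.76 W

Final answer: 5.76 W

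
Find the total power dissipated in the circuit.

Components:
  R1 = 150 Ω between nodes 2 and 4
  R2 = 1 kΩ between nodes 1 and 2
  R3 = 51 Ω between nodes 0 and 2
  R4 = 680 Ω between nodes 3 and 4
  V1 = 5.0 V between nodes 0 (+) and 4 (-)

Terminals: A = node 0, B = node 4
Nodal analysis, taking node 4 as the 0 V reference.
Source V1 fixes V_0 = 5 V.
KCL at each unknown node (sum of currents leaving = 0; resistances in Ω):
  Node 1: (V_1 - V_2)/1000 = 0
  Node 2: (V_2 - 0)/150 + (V_2 - V_1)/1000 + (V_2 - 5)/51 = 0
  Node 3: (V_3 - 0)/680 = 0
Collecting terms (coefficients in siemens):
  0.001·V_1 - 0.001·V_2 = 0
  0.02727·V_2 - 0.001·V_1 = 0.09804
  0.001471·V_3 = 0
Solving these 3 simultaneous equations (Gaussian elimination) gives:
  V_1 = 3.731 V, V_2 = 3.731 V, V_3 = 0 V
Power in each resistor, P = (ΔV)²/R:
  P_R1 = (3.731 - 0)²/150 = 0.09282 W
  P_R2 = (3.731 - 3.731)²/1000 = 0 W
  P_R3 = (5 - 3.731)²/51 = 0.03156 W
  P_R4 = (0 - 0)²/680 = 0 W
P_total = P_R1 + P_R2 + P_R3 + P_R4 = 0.1244 W

Final answer: 0.1244 W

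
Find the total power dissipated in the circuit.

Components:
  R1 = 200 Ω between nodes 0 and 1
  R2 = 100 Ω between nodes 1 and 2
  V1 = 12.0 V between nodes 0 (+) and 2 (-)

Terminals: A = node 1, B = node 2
Nodal analysis, taking node 2 as the 0 V reference.
Source V1 fixes V_0 = 12 V.
KCL at each unknown node (sum of currents leaving = 0; resistances in Ω):
  Node 1: (V_1 - 12)/200 + (V_1 - 0)/100 = 0
Collecting terms: 0.015 × V_1 = 0.06  =>  V_1 = 4 V
Power in each resistor, P = (ΔV)²/R:
  P_R1 = (12 - 4)²/200 = 0.32 W
  P_R2 = (4 - 0)²/100 = 0.16 W
P_total = P_R1 + P_R2 = 0.48 W

Final answer: 0.48 W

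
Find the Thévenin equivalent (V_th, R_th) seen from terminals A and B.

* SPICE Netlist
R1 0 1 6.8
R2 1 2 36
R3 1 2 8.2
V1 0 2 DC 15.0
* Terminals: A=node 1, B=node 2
Step 1 — V_th is the open-circuit voltage V_A - V_B (nothing connected across the terminals).
Nodal analysis, taking node 2 as the 0 V reference.
Source V1 fixes V_0 = 15 V.
KCL at each unknown node (sum of currents leaving = 0; resistances in Ω):
  Node 1: (V_1 - 15)/6.8 + (V_1 - 0)/36 + (V_1 - 0)/8.2 = 0
Collecting terms: 0.2968 × V_1 = 2.206  =>  V_1 = 7.433 V
V_th = V_1 - V_2 = 7.433 - 0 = 7.433 V
Step 2 — R_th: zero the source — replace V1 by a short circuit (node 2 merges into node 0) — and find the resistance seen between A (node 1) and B (node 0).
Reduce the network between node 1 (A) and node 0 (B) by series/parallel combination:
  Rp1 = R1 ‖ R2 ‖ R3 (parallel, all between nodes 0 and 1) = 1/(1/6.8 + 1/36 + 1/8.2) = 3.369 Ω
R_th = 3.369 Ω

Final answer: V_th = 7.433 V, R_th = 3.369 Ω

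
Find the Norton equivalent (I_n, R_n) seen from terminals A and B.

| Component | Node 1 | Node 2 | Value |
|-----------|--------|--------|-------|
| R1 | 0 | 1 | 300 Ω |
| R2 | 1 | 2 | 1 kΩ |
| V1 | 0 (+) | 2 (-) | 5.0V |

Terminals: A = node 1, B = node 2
Find the Thévenin equivalent first; then I_n = V_th/R_th and R_n = R_th.
Step 1 — V_th is the open-circuit voltage V_A - V_B (nothing connected across the terminals).
Nodal analysis, taking node 2 as the 0 V reference.
Source V1 fixes V_0 = 5 V.
KCL at each unknown node (sum of currents leaving = 0; resistances in Ω):
  Node 1: (V_1 - 5)/300 + (V_1 - 0)/1000 = 0
Collecting terms: 0.004333 × V_1 = 0.01667  =>  V_1 = 3.846 V
V_th = V_1 - V_2 = 3.846 - 0 = 3.846 V
Step 2 — R_th: zero the source — replace V1 by a short circuit (node 2 merges into node 0) — and find the resistance seen between A (node 1) and B (node 0).
Reduce the network between node 1 (A) and node 0 (B) by series/parallel combination:
  Rp1 = R1 ‖ R2 (parallel, both between nodes 0 and 1) = 1/(1/300 + 1/1000) = 230.8 Ω
R_th = 230.8 Ω
I_n = V_th/R_th = 3.846/230.8 = 0.01667 A, and R_n = R_th = 230.8 Ω

Final answer: I_n = 0.01667 A, R_n = 230.8 Ω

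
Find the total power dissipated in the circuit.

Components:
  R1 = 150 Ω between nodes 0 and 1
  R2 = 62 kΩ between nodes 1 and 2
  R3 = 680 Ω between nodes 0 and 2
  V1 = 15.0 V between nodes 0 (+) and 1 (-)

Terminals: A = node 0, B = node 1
Nodal analysis, taking node 1 as the 0 V reference.
Source V1 fixes V_0 = 15 V.
KCL at each unknown node (sum of currents leaving = 0; resistances in Ω):
  Node 2: (V_2 - 0)/62000 + (V_2 - 15)/680 = 0
Collecting terms: 0.001487 × V_2 = 0.02206  =>  V_2 = 14.84 V
Power in each resistor, P = (ΔV)²/R:
  P_R1 = (15 - 0)²/150 = 1.5 W
  P_R2 = (0 - 14.84)²/62000 = 0.003551 W
  P_R3 = (15 - 14.84)²/680 = 0.00003894 W
P_total = P_R1 + P_R2 + P_R3 = 1.504 W

Final answer: 1.504 W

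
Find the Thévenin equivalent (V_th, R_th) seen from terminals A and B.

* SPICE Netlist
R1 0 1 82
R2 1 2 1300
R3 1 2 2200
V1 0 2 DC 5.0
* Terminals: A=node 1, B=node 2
Step 1 — V_th is the open-circuit voltage V_A - V_B (nothing connected across the terminals).
Nodal analysis, taking node 2 as the 0 V reference.
Source V1 fixes V_0 = 5 V.
KCL at each unknown node (sum of currents leaving = 0; resistances in Ω):
  Node 1: (V_1 - 5)/82 + (V_1 - 0)/1300 + (V_1 - 0)/2200 = 0
Collecting terms: 0.01342 × V_1 = 0.06098  =>  V_1 = 4.544 V
V_th = V_1 - V_2 = 4.544 - 0 = 4.544 V
Step 2 — R_th: zero the source — replace V1 by a short circuit (node 2 merges into node 0) — and find the resistance seen between A (node 1) and B (node 0).
Reduce the network between node 1 (A) and node 0 (B) by series/parallel combination:
  Rp1 = R1 ‖ R2 ‖ R3 (parallel, all between nodes 0 and 1) = 1/(1/82 + 1/1300 + 1/2200) = 74.52 Ω
R_th = 74.52 Ω

Final answer: V_th = 4.544 V, R_th = 74.52 Ω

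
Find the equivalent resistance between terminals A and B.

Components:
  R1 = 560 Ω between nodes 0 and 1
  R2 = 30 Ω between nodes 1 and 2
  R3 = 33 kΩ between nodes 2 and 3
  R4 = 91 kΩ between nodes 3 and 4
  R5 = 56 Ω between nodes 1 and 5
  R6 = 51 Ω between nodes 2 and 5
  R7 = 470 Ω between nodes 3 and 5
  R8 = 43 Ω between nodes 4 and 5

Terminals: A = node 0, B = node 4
The network is not a plain series/parallel combination. Inject a 1 A test current into terminal A (node 0) and return it from terminal B (node 4); then R_eq = V_A / (1 A).
Nodal analysis, taking node 4 as the 0 V reference.
Current source I_test pushes 1 A into node 0 and draws it out of node 4.
KCL at each unknown node (sum of currents leaving = 0; resistances in Ω):
  Node 0: (V_0 - V_1)/560 - 1 = 0
  Node 1: (V_1 - V_0)/560 + (V_1 - V_2)/30 + (V_1 - V_5)/56 = 0
  Node 2: (V_2 - V_1)/30 + (V_2 - V_3)/33000 + (V_2 - V_5)/51 = 0
  Node 3: (V_3 - V_2)/33000 + (V_3 - 0)/91000 + (V_3 - V_5)/470 = 0
  Node 5: (V_5 - V_1)/56 + (V_5 - V_2)/51 + (V_5 - V_3)/470 + (V_5 - 0)/43 = 0
Collecting terms (coefficients in siemens):
  0.001786·V_0 - 0.001786·V_1 = 1
  0.05298·V_1 - 0.001786·V_0 - 0.03333·V_2 - 0.01786·V_5 = 0
  0.05297·V_2 - 0.03333·V_1 - 0.0000303·V_3 - 0.01961·V_5 = 0
  0.002169·V_3 - 0.0000303·V_2 - 0.002128·V_5 = 0
  0.06285·V_5 - 0.01786·V_1 - 0.01961·V_2 - 0.002128·V_3 = 0
Solving these 5 simultaneous equations (Gaussian elimination) gives:
  V_0 = 636.1 V, V_1 = 76.08 V, V_2 = 63.81 V, V_3 = 43.05 V
  V_5 = 42.98 V
R_eq = V_0 / 1 A = 636.1 Ω

Final answer: 636.1 Ω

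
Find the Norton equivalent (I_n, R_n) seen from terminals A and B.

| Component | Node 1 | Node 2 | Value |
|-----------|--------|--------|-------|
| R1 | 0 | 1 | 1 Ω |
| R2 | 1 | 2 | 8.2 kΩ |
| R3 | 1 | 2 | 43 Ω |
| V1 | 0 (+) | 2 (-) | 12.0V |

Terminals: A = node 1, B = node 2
Find the Thévenin equivalent first; then I_n = V_th/R_th and R_n = R_th.
Step 1 — V_th is the open-circuit voltage V_A - V_B (nothing connected across the terminals).
Nodal analysis, taking node 2 as the 0 V reference.
Source V1 fixes V_0 = 12 V.
KCL at each unknown node (sum of currents leaving = 0; resistances in Ω):
  Node 1: (V_1 - 12)/1 + (V_1 - 0)/8200 + (V_1 - 0)/43 = 0
Collecting terms: 1.023 × V_1 = 12  =>  V_1 = 11.73 V
V_th = V_1 - V_2 = 11.73 - 0 = 11.73 V
Step 2 — R_th: zero the source — replace V1 by a short circuit (node 2 merges into node 0) — and find the resistance seen between A (node 1) and B (node 0).
Reduce the network between node 1 (A) and node 0 (B) by series/parallel combination:
  Rp1 = R1 ‖ R2 ‖ R3 (parallel, all between nodes 0 and 1) = 1/(1/1 + 1/8200 + 1/43) = 0.9772 Ω
R_th = 0.9772 Ω
I_n = V_th/R_th = 11.73/0.9772 = 12 A, and R_n = R_th = 0.9772 Ω

Final answer: I_n = 12 A, R_n = 0.9772 Ω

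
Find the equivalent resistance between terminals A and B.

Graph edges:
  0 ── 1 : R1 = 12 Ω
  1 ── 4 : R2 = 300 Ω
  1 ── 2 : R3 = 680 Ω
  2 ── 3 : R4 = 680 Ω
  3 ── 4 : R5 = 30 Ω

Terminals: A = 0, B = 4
Reduce the network between node 0 (A) and node 4 (B) by series/parallel combination:
  Rs1 = R3 + R4 (series, joined only at node 2) = 680 + 680 = 1360 Ω
  Rs2 = R5 + Rs1 (series, joined only at node 3) = 30 + 1360 = 1390 Ω
  Rp1 = R2 ‖ Rs2 (parallel, both between nodes 1 and 4) = 1/(1/300 + 1/1390) = 246.7 Ω
  Rs3 = R1 + Rp1 (series, joined only at node 1) = 12 + 246.7 = 258.7 Ω
R_eq = 258.7 Ω

Final answer: 258.7 Ω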